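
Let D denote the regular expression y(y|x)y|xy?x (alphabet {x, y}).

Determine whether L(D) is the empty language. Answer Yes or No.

No

The string xx matches the expression, so it belongs to L(D).
Since L(D) contains at least one string, it is not empty.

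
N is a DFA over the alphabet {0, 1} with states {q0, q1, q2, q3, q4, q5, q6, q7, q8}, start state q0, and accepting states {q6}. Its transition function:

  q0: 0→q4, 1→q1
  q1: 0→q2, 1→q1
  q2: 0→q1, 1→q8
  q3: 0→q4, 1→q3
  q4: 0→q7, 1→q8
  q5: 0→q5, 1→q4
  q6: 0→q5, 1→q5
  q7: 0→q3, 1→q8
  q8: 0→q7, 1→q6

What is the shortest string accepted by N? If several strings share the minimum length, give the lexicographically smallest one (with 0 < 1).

011

A breadth-first search from q0 reaches an accepting state first via the path q0 → q4 → q8 → q6 on input 011.
No string of length < 3 is accepted (BFS exhausts all shorter strings without reaching an accepting state), and 011 is the lexicographically least accepting string of length 3.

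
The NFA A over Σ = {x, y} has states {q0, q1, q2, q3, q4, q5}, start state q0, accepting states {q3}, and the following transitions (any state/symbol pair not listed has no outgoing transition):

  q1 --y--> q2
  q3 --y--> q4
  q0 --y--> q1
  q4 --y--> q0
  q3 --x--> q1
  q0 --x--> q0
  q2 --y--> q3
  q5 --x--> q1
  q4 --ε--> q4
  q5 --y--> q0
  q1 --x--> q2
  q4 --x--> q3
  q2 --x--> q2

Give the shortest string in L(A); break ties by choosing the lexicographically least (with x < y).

A breadth-first search from q0 reaches an accepting state first via the path q0 → q1 → q2 → q3 on input yxy.
No string of length < 3 is accepted (BFS exhausts all shorter strings without reaching an accepting state), and yxy is the lexicographically least accepting string of length 3.

yxy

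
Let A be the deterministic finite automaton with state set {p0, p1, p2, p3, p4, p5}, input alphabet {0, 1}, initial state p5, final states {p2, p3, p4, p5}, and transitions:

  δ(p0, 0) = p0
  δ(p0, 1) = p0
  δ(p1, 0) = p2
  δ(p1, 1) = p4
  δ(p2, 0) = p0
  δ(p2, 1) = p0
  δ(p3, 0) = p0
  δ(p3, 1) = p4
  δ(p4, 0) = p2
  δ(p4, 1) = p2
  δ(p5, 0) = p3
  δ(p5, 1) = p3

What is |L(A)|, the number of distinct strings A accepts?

The useful subgraph on states {p2, p3, p4, p5} is acyclic, so L(A) is finite; the longest accepting path visits 4 useful states, giving maximum string length 3.
Counting accepting paths from p5 by length: 1 of length 0, 2 of length 1, 2 of length 2, 4 of length 3. Total 9.

9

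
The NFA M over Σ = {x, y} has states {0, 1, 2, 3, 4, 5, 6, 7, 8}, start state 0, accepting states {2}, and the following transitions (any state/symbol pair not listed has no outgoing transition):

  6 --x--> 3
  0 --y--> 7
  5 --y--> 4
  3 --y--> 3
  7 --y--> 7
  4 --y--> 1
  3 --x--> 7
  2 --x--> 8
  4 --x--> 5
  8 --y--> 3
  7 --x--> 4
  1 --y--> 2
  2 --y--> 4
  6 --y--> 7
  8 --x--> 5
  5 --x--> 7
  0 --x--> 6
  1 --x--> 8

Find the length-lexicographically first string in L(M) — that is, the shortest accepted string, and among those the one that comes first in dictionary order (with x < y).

yxyy

A breadth-first search from 0 reaches an accepting state first via the path 0 → 7 → 4 → 1 → 2 on input yxyy.
No string of length < 4 is accepted (BFS exhausts all shorter strings without reaching an accepting state), and yxyy is the lexicographically least accepting string of length 4.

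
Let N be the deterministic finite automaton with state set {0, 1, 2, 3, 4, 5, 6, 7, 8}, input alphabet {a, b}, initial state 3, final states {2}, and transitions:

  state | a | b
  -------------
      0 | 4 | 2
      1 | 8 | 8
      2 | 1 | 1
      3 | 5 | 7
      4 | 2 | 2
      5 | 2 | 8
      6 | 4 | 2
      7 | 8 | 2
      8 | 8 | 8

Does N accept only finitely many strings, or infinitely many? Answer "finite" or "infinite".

finite

The useful states (reachable from 3 and able to reach an accepting state) are {2, 3, 5, 7}.
Restricted to these states the transition graph has no cycle, so every accepting path has bounded length and L is finite.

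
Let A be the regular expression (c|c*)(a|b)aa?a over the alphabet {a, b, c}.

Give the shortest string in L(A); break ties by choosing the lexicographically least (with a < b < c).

aaa

By inspection of the expression, no string of length less than 3 matches, and aaa is the lexicographically first match of length 3.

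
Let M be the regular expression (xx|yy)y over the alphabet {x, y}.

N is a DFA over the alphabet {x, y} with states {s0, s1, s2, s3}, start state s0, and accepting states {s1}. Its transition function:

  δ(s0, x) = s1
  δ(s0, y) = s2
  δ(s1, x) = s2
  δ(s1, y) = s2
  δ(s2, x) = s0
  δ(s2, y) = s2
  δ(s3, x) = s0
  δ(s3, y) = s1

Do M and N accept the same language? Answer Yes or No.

No

The string xxy is accepted by M but rejected by N.
So L(M) ≠ L(N).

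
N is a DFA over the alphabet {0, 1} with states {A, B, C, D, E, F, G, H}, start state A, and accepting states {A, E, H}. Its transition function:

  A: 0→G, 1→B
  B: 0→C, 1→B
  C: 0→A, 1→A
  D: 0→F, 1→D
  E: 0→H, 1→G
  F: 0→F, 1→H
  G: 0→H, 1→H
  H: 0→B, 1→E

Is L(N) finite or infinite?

infinite

State B is reachable from the start and can reach an accepting state, and it lies on the cycle B → B.
Traversing that cycle any number of times yields accepted strings of unbounded length, so the language is infinite.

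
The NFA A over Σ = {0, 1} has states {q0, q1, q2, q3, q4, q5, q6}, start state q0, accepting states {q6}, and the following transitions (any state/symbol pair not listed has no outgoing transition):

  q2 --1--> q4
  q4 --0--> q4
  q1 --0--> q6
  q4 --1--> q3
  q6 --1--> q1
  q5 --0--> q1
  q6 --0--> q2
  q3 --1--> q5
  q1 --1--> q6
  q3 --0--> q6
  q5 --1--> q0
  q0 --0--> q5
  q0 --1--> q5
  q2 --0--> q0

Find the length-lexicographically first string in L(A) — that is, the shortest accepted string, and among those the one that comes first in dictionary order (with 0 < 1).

000

A breadth-first search from q0 reaches an accepting state first via the path q0 → q5 → q1 → q6 on input 000.
No string of length < 3 is accepted (BFS exhausts all shorter strings without reaching an accepting state), and 000 is the lexicographically least accepting string of length 3.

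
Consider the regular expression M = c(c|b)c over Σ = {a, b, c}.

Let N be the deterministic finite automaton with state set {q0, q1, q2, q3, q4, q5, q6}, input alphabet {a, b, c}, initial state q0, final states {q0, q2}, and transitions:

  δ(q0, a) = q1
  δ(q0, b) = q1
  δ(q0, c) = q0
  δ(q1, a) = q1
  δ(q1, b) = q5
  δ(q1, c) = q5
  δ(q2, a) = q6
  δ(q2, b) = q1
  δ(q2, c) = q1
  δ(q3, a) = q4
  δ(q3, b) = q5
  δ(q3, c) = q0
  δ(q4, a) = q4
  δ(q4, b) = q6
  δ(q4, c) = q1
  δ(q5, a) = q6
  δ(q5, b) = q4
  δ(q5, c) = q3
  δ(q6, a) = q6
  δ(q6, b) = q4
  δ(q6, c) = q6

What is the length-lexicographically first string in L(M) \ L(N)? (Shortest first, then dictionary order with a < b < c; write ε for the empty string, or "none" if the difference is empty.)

cbc

The string cbc is accepted by M but not by N.
No shorter string lies in the difference, and cbc is the lexicographically first length-3 string in L(M) \ L(N).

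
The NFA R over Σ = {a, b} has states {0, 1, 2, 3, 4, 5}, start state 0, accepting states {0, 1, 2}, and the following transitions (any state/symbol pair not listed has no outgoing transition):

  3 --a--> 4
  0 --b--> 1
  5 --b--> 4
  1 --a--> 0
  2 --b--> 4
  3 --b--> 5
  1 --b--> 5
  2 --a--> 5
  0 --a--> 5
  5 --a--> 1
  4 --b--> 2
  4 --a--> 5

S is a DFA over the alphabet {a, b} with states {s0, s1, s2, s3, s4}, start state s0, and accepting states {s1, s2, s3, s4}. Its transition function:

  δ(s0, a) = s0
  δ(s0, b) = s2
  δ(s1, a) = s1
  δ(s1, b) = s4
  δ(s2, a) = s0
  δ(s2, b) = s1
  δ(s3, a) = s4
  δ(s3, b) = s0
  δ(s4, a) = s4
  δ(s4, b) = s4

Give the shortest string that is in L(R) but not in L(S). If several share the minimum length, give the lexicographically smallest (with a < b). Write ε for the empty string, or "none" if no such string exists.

ε

The empty string ε is accepted by R but not by S.
Since ε is the unique shortest string, it is the required witness.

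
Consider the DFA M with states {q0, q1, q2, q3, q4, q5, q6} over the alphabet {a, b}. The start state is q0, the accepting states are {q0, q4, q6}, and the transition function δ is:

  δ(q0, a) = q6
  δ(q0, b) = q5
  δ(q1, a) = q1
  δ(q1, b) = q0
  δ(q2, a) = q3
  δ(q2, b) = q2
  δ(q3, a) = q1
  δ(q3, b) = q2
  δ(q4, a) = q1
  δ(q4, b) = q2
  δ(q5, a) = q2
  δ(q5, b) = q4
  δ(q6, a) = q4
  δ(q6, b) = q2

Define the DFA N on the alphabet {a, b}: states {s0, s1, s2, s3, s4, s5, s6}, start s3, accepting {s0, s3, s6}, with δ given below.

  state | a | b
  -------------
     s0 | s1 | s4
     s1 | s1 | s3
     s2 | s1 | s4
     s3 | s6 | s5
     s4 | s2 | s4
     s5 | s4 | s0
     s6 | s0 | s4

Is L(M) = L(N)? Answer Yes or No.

Exploring the product automaton M × N from the start pair (q0, s3), following both machines on each input symbol, reaches 7 state pairs: (q0, s3), (q6, s6), (q5, s5), (q4, s0), (q2, s4), (q1, s1), (q3, s2).
M accepts in {q0, q4, q6} and N accepts in {s0, s3, s6}. In every reachable pair the two components are either both accepting — (q0, s3), (q6, s6), (q4, s0) — or both non-accepting, so no string is accepted by exactly one of the machines: L(M) \ L(N) and L(N) \ L(M) are both empty.
Hence every string is accepted by M iff it is accepted by N, and the two languages coincide.

Yes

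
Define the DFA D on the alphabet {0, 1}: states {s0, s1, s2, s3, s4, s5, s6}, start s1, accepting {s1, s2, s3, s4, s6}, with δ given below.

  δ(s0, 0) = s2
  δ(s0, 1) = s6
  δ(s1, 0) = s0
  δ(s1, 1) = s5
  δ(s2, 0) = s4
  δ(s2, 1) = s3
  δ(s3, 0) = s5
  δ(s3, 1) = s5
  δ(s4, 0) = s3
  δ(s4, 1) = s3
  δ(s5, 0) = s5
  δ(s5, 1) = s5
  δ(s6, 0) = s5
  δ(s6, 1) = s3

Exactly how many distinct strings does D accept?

The useful subgraph on states {s0, s1, s2, s3, s4, s6} is acyclic, so L(D) is finite; the longest accepting path visits 5 useful states, giving maximum string length 4.
Counting accepting paths from s1 by length: 1 of length 0, 2 of length 2, 3 of length 3, 2 of length 4. Total 8.

8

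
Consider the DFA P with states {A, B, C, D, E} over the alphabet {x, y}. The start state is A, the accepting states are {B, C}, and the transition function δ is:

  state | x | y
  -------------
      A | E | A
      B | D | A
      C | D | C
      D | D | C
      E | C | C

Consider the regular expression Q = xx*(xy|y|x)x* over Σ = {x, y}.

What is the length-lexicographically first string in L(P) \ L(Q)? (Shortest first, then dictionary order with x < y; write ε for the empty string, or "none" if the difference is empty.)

xyy

The string xyy is accepted by P but not by Q.
No shorter string lies in the difference, and xyy is the lexicographically first length-3 string in L(P) \ L(Q).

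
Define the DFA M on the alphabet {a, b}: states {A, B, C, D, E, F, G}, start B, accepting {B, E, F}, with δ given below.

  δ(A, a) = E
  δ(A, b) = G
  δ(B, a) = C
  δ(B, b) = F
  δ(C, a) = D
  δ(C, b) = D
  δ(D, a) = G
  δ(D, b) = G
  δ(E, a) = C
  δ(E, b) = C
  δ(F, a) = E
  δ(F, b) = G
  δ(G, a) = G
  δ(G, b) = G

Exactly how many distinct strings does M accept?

3

The useful subgraph on states {B, E, F} is acyclic, so L(M) is finite; the longest accepting path visits 3 useful states, giving maximum string length 2.
Counting accepting paths from B by length: 1 of length 0, 1 of length 1, 1 of length 2. Total 3.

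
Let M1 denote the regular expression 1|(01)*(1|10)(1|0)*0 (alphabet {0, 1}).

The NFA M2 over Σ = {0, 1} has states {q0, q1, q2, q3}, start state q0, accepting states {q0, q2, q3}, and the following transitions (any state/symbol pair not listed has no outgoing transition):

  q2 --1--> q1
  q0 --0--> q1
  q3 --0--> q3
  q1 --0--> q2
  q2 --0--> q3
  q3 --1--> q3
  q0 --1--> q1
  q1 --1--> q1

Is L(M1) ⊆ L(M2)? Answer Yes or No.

No

The string 1 is in L(M1) but not in L(M2).
So L(M1) ⊄ L(M2).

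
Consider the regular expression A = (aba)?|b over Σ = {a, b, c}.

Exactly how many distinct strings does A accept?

The expression has no Kleene star, so L(A) is finite. Expanding the alternatives gives {ε, b, aba}.
That is 1 of length 0, 1 of length 1, 1 of length 3: 3 strings in all.

3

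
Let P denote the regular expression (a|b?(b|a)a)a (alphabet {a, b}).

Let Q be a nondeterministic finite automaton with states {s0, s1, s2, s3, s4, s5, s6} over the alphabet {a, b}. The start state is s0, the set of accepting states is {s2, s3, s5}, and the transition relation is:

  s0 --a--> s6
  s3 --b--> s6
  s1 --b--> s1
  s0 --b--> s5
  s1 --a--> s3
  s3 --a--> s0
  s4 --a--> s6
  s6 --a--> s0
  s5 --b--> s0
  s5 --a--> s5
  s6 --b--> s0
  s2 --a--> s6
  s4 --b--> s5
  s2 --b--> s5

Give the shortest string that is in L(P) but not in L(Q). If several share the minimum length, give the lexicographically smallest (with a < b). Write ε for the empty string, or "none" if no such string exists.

The string aa is accepted by P but not by Q.
No shorter string lies in the difference, and aa is the lexicographically first length-2 string in L(P) \ L(Q).

aa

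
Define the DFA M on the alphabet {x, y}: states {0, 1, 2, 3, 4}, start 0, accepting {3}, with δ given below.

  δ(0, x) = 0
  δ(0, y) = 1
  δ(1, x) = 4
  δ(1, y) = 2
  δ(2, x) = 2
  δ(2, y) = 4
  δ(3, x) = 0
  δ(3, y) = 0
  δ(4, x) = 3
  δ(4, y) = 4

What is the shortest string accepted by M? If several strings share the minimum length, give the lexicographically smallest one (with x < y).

yxx

A breadth-first search from 0 reaches an accepting state first via the path 0 → 1 → 4 → 3 on input yxx.
No string of length < 3 is accepted (BFS exhausts all shorter strings without reaching an accepting state), and yxx is the lexicographically least accepting string of length 3.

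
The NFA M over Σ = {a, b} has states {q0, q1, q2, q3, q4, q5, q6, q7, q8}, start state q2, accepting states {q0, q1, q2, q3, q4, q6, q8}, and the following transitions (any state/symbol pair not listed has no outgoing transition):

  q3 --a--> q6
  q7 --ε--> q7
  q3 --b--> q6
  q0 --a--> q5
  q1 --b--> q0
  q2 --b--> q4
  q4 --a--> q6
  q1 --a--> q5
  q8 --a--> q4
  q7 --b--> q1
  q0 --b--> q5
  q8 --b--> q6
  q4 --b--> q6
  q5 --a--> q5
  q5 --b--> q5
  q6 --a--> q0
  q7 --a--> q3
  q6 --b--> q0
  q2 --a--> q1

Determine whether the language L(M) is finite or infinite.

The useful states (reachable from q2 and able to reach an accepting state) are {q0, q1, q2, q4, q6}.
Restricted to these states the transition graph has no cycle, so every accepting path has bounded length and L is finite.

finite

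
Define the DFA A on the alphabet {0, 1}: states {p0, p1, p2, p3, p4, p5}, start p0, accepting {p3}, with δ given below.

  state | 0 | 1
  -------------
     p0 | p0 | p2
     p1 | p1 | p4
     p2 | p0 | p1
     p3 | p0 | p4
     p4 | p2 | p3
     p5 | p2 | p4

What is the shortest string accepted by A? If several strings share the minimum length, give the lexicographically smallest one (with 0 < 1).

A breadth-first search from p0 reaches an accepting state first via the path p0 → p2 → p1 → p4 → p3 on input 1111.
No string of length < 4 is accepted (BFS exhausts all shorter strings without reaching an accepting state), and 1111 is the lexicographically least accepting string of length 4.

1111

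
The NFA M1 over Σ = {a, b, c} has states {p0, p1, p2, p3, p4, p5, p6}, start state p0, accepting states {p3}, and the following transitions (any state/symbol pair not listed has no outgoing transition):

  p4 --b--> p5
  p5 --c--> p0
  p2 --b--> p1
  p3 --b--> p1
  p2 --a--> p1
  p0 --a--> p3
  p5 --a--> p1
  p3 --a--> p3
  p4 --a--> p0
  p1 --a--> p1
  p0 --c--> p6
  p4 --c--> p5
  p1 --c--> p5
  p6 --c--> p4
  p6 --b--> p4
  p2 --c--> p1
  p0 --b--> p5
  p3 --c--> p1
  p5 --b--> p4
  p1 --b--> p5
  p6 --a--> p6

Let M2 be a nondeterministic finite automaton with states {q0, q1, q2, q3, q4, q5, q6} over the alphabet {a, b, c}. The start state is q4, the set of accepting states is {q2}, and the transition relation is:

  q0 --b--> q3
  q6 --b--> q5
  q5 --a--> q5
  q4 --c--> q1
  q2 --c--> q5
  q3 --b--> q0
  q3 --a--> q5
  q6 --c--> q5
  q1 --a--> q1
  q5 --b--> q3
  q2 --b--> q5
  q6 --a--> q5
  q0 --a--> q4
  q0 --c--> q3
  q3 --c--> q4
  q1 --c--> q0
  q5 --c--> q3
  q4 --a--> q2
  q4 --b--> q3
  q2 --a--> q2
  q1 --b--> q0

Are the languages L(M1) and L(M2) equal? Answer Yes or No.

Yes

Exploring the product automaton M1 × M2 from the start pair (p0, q4), following both machines on each input symbol, reaches 6 state pairs: (p0, q4), (p3, q2), (p5, q3), (p6, q1), (p1, q5), (p4, q0).
M1 accepts in {p3} and M2 accepts in {q2}. In every reachable pair the two components are either both accepting — (p3, q2) — or both non-accepting, so no string is accepted by exactly one of the machines: L(M1) \ L(M2) and L(M2) \ L(M1) are both empty.
Hence every string is accepted by M1 iff it is accepted by M2, and the two languages coincide.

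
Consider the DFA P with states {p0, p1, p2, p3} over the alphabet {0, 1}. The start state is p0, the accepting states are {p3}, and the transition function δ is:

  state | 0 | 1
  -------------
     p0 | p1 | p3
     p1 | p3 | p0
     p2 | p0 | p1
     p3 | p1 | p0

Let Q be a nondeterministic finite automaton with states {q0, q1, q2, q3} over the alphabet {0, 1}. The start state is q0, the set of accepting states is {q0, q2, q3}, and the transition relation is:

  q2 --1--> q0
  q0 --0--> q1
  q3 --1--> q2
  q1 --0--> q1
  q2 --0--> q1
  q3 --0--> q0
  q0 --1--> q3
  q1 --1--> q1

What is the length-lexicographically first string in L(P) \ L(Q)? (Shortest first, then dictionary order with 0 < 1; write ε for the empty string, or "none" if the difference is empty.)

00

The string 00 is accepted by P but not by Q.
No shorter string lies in the difference, and 00 is the lexicographically first length-2 string in L(P) \ L(Q).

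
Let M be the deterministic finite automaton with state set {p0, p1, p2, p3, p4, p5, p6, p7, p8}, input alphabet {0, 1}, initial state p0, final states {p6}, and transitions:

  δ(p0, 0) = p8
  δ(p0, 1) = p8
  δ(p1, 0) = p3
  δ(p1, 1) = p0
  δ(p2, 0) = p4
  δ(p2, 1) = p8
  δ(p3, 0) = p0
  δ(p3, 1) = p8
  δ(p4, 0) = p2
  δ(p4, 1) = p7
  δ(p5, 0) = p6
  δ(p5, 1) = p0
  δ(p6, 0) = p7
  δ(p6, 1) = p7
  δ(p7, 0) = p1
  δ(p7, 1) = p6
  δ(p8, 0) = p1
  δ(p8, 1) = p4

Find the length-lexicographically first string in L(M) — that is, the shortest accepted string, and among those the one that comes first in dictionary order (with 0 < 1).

0111

A breadth-first search from p0 reaches an accepting state first via the path p0 → p8 → p4 → p7 → p6 on input 0111.
No string of length < 4 is accepted (BFS exhausts all shorter strings without reaching an accepting state), and 0111 is the lexicographically least accepting string of length 4.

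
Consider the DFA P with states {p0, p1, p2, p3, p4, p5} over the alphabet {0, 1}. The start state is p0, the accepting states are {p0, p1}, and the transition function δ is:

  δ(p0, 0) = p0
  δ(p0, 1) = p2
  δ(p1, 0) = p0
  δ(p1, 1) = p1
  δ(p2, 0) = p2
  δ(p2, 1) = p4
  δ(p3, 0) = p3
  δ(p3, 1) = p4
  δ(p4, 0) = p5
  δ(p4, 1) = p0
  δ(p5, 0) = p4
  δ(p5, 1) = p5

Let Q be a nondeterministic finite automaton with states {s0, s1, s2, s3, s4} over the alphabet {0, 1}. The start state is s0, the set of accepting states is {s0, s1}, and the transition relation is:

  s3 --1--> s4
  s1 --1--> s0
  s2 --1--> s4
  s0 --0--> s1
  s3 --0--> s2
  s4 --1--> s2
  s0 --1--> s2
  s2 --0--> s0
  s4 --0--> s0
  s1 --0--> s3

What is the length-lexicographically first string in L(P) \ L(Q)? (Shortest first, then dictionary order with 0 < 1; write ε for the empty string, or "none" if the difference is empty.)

The string 00 is accepted by P but not by Q.
No shorter string lies in the difference, and 00 is the lexicographically first length-2 string in L(P) \ L(Q).

00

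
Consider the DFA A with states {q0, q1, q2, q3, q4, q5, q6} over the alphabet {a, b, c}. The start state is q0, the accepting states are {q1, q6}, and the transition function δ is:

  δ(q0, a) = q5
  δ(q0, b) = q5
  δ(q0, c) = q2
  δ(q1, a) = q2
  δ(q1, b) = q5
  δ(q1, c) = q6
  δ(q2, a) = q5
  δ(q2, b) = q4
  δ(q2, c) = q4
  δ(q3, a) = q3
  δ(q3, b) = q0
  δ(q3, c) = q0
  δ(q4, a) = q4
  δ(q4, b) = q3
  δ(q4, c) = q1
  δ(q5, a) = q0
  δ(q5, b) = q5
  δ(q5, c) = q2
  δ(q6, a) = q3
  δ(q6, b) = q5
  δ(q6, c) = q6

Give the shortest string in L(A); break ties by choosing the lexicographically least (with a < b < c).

cbc

A breadth-first search from q0 reaches an accepting state first via the path q0 → q2 → q4 → q1 on input cbc.
No string of length < 3 is accepted (BFS exhausts all shorter strings without reaching an accepting state), and cbc is the lexicographically least accepting string of length 3.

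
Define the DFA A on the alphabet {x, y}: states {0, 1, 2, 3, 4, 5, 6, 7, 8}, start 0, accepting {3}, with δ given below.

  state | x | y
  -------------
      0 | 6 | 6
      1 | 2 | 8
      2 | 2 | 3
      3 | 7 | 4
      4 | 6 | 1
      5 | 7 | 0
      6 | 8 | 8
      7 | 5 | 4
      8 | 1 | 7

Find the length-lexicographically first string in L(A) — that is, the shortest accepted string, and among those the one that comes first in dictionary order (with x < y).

xxxxy

A breadth-first search from 0 reaches an accepting state first via the path 0 → 6 → 8 → 1 → 2 → 3 on input xxxxy.
No string of length < 5 is accepted (BFS exhausts all shorter strings without reaching an accepting state), and xxxxy is the lexicographically least accepting string of length 5.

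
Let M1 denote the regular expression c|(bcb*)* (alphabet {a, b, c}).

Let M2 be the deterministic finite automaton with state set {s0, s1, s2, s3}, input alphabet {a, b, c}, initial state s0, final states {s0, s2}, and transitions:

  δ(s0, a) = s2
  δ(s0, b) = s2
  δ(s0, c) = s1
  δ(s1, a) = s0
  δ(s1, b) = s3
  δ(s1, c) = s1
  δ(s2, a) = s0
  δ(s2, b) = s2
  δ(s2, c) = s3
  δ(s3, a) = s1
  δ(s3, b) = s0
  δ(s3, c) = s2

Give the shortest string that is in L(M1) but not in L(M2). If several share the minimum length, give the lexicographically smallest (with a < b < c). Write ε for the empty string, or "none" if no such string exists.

c

The string c is accepted by M1 but not by M2.
No shorter string lies in the difference, and c is the lexicographically first length-1 string in L(M1) \ L(M2).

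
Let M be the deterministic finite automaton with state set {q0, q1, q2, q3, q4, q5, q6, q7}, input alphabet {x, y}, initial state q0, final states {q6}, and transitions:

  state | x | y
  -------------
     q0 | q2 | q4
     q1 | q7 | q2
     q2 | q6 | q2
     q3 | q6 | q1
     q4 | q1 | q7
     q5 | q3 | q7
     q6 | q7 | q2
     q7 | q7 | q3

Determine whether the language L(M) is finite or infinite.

State q2 is reachable from the start and can reach an accepting state, and it lies on the cycle q2 → q2.
Traversing that cycle any number of times yields accepted strings of unbounded length, so the language is infinite.

infinite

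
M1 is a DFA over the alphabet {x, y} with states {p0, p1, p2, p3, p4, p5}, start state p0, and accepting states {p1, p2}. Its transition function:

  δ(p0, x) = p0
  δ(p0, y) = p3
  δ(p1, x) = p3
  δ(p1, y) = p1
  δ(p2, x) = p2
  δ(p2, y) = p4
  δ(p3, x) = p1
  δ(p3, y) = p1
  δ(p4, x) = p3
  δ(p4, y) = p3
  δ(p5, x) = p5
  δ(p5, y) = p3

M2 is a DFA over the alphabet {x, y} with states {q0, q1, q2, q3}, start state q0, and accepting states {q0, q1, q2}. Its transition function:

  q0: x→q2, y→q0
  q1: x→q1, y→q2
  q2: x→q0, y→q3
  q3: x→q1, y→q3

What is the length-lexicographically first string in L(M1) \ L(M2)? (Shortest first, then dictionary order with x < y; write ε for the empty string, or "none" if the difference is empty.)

The string xyy is accepted by M1 but not by M2.
No shorter string lies in the difference, and xyy is the lexicographically first length-3 string in L(M1) \ L(M2).

xyy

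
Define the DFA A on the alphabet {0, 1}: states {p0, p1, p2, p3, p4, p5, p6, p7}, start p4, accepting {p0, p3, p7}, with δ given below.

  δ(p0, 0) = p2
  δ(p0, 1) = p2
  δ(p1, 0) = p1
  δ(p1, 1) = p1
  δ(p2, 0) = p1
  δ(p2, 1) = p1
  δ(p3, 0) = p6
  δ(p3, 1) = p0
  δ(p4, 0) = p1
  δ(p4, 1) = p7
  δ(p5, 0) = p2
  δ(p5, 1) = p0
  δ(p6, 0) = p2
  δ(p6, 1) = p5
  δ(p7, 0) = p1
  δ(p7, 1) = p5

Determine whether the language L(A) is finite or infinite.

finite

The useful states (reachable from p4 and able to reach an accepting state) are {p0, p4, p5, p7}.
Restricted to these states the transition graph has no cycle, so every accepting path has bounded length and L is finite.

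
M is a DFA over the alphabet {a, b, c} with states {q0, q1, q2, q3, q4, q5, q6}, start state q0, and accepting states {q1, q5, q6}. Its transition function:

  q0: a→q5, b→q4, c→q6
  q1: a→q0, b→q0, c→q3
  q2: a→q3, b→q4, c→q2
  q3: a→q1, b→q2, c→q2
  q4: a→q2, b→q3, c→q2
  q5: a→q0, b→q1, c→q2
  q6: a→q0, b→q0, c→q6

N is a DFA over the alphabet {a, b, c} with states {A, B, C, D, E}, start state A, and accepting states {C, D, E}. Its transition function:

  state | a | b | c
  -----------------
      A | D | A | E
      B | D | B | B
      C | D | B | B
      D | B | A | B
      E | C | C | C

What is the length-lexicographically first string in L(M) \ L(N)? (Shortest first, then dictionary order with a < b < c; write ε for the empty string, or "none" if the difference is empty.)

ab

The string ab is accepted by M but not by N.
No shorter string lies in the difference, and ab is the lexicographically first length-2 string in L(M) \ L(N).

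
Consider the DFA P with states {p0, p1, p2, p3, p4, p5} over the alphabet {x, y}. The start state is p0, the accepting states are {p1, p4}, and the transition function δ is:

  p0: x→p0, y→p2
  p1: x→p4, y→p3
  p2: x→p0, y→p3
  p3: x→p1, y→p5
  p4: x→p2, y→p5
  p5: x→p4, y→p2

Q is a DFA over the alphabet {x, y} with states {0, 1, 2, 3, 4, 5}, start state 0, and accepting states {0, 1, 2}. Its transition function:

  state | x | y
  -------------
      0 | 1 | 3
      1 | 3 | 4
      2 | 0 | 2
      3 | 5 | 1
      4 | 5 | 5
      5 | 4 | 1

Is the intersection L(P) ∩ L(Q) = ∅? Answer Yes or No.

Exploring the product automaton P × Q from the start pair (p0, 0), following both machines on each input symbol, reaches 21 state pairs: (p0, 0), (p0, 1), (p2, 3), (p0, 3), (p2, 4), (p0, 5), (p3, 1), (p2, 1), (p3, 5), (p0, 4), (p1, 3), (p5, 4), (p3, 4), (p1, 4), (p5, 1), (p2, 5), (p4, 5), (p1, 5), (p5, 5), (p4, 3), (p4, 4).
P accepts in {p1, p4} and Q accepts in {0, 1, 2}; no reachable pair has both components accepting, so no string drives both machines to acceptance simultaneously and L(P) ∩ L(Q) = ∅.
So no string is accepted by both, and the intersection is empty.

Yes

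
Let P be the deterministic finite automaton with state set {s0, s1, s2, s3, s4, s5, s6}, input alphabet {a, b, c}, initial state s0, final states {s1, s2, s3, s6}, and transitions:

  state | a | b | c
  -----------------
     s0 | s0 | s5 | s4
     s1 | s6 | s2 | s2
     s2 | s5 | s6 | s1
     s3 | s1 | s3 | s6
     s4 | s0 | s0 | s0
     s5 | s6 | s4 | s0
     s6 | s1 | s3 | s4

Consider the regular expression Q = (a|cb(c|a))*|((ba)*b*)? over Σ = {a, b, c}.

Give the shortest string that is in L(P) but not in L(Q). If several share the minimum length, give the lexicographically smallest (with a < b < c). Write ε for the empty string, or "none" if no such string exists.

aba

The string aba is accepted by P but not by Q.
No shorter string lies in the difference, and aba is the lexicographically first length-3 string in L(P) \ L(Q).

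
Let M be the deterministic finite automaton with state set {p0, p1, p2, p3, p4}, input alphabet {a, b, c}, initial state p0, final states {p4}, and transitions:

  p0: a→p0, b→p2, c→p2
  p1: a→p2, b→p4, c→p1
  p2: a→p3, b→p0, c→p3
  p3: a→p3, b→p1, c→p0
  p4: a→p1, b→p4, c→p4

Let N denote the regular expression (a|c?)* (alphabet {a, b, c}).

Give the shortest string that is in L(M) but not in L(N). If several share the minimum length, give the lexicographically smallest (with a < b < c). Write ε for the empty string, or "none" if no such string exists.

babb

The string babb is accepted by M but not by N.
No shorter string lies in the difference, and babb is the lexicographically first length-4 string in L(M) \ L(N).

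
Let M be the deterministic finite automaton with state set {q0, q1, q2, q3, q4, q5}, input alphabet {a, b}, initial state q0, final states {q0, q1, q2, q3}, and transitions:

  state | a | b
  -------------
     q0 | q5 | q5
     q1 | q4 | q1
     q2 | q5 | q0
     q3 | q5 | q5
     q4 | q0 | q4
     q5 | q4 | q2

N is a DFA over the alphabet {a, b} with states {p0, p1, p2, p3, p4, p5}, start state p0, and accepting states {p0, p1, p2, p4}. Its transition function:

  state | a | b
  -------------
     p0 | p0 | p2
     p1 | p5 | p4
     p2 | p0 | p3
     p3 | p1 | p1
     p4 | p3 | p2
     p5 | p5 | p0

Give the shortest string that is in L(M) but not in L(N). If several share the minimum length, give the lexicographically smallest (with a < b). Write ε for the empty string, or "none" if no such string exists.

The string bb is accepted by M but not by N.
No shorter string lies in the difference, and bb is the lexicographically first length-2 string in L(M) \ L(N).

bb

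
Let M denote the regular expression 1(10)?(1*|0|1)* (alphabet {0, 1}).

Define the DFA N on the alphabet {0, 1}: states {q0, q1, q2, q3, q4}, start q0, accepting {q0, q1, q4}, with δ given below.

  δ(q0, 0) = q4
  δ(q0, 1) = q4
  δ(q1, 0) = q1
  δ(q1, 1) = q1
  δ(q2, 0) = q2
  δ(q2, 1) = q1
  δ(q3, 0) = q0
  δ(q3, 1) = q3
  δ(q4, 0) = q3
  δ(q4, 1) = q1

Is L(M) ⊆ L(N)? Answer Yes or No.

The string 10 is in L(M) but not in L(N).
So L(M) ⊄ L(N).

No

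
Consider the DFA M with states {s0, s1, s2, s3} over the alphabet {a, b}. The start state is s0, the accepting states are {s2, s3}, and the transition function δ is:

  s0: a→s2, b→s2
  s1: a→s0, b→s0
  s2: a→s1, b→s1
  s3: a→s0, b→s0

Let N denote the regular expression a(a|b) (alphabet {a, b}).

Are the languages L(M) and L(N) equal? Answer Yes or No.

The string a is accepted by M but rejected by N.
So L(M) ≠ L(N).

No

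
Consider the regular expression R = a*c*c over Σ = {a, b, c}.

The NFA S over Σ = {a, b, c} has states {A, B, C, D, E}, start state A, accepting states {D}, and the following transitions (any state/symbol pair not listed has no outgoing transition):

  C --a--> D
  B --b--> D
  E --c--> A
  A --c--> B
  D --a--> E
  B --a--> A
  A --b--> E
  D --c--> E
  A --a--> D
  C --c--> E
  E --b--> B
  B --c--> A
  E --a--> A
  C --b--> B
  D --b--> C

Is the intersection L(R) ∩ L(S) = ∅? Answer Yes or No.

Converting the expression R to a DFA (subset construction, then merging equivalent states) gives the minimal DFA with states {r0, r1, r2}, start state r0, accepting states {r2} and transitions r0: a→r0, b→r1, c→r2; r1: a→r1, b→r1, c→r1; r2: a→r1, b→r1, c→r2.
Exploring the product automaton R × S from the start pair (r0, A), following both machines on each input symbol, reaches 11 state pairs: (r0, A), (r0, D), (r1, E), (r2, B), (r0, E), (r1, C), (r2, E), (r1, A), (r1, B), (r1, D), (r2, A).
R accepts in {r2} and S accepts in {D}; no reachable pair has both components accepting, so no string drives both machines to acceptance simultaneously and L(R) ∩ L(S) = ∅.
So no string is accepted by both, and the intersection is empty.

Yes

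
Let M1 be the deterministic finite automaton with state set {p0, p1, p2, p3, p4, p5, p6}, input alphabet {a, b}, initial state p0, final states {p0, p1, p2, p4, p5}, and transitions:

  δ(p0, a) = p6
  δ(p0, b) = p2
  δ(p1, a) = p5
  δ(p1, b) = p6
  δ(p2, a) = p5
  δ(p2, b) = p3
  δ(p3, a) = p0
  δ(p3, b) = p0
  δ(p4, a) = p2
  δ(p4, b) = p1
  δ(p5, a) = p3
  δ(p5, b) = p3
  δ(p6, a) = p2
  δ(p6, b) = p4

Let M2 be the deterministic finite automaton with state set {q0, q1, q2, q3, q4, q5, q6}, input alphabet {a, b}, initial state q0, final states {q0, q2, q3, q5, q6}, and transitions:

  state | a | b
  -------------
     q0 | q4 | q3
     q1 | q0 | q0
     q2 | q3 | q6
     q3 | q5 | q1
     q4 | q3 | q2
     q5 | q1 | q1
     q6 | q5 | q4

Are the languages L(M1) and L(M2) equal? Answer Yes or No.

Exploring the product automaton M1 × M2 from the start pair (p0, q0), following both machines on each input symbol, reaches 7 state pairs: (p0, q0), (p6, q4), (p2, q3), (p4, q2), (p5, q5), (p3, q1), (p1, q6).
M1 accepts in {p0, p1, p2, p4, p5} and M2 accepts in {q0, q2, q3, q5, q6}. In every reachable pair the two components are either both accepting — (p0, q0), (p2, q3), (p4, q2), (p5, q5), (p1, q6) — or both non-accepting, so no string is accepted by exactly one of the machines: L(M1) \ L(M2) and L(M2) \ L(M1) are both empty.
Hence every string is accepted by M1 iff it is accepted by M2, and the two languages coincide.

Yes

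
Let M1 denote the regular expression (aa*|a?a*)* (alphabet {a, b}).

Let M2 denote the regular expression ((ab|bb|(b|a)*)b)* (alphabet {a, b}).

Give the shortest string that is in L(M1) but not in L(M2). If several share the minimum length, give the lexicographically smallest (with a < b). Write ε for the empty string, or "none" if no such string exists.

The string a is accepted by M1 but not by M2.
No shorter string lies in the difference, and a is the lexicographically first length-1 string in L(M1) \ L(M2).

a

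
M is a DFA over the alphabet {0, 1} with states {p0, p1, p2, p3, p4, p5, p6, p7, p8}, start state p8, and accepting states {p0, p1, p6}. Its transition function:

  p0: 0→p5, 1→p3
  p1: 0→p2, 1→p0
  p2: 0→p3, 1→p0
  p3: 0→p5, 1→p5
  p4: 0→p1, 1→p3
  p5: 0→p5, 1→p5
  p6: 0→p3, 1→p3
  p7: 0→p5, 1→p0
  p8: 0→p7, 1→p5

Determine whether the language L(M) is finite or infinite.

The useful states (reachable from p8 and able to reach an accepting state) are {p0, p7, p8}.
Restricted to these states the transition graph has no cycle, so every accepting path has bounded length and L is finite.

finite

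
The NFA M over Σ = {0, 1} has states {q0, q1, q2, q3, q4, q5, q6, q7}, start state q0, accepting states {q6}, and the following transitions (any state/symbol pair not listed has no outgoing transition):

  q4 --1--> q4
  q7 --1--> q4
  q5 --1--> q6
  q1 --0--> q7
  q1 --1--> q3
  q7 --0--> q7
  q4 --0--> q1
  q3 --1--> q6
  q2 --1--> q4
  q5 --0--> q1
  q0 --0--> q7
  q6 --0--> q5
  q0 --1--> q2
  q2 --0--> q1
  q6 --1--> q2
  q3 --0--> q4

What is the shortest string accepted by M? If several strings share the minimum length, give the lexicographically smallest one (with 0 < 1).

A breadth-first search from q0 reaches an accepting state first via the path q0 → q2 → q1 → q3 → q6 on input 1011.
No string of length < 4 is accepted (BFS exhausts all shorter strings without reaching an accepting state), and 1011 is the lexicographically least accepting string of length 4.

1011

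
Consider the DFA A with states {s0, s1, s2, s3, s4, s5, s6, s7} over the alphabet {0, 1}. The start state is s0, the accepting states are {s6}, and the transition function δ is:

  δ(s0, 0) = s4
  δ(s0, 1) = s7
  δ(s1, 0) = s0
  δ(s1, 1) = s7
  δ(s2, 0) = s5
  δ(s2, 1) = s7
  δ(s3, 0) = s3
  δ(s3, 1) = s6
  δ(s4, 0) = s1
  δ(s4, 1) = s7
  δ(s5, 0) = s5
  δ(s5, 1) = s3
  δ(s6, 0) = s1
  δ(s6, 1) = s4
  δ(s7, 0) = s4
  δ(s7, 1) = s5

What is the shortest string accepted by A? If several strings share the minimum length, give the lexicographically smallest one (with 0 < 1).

A breadth-first search from s0 reaches an accepting state first via the path s0 → s7 → s5 → s3 → s6 on input 1111.
No string of length < 4 is accepted (BFS exhausts all shorter strings without reaching an accepting state), and 1111 is the lexicographically least accepting string of length 4.

1111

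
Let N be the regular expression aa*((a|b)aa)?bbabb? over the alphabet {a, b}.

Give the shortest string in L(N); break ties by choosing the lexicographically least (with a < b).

abbab

By inspection of the expression, no string of length less than 5 matches, and abbab is the lexicographically first match of length 5.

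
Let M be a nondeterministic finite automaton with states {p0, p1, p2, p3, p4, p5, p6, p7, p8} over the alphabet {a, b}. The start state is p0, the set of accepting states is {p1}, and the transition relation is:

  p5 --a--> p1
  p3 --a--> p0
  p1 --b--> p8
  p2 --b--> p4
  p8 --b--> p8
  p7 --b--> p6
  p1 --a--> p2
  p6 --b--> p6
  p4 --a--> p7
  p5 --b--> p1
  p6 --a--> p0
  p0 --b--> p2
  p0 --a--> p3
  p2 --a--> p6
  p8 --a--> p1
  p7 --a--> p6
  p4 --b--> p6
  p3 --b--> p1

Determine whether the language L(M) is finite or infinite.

infinite

State p0 is reachable from the start and can reach an accepting state, and it lies on the cycle p0 → p2 → p4 → p6 → p0.
Traversing that cycle any number of times yields accepted strings of unbounded length, so the language is infinite.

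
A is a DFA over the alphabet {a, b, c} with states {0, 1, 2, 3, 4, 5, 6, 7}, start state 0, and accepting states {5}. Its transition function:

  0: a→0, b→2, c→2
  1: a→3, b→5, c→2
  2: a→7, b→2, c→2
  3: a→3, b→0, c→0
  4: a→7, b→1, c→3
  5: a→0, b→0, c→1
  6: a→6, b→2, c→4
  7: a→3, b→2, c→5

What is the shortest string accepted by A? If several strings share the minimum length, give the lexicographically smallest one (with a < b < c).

bac

A breadth-first search from 0 reaches an accepting state first via the path 0 → 2 → 7 → 5 on input bac.
No string of length < 3 is accepted (BFS exhausts all shorter strings without reaching an accepting state), and bac is the lexicographically least accepting string of length 3.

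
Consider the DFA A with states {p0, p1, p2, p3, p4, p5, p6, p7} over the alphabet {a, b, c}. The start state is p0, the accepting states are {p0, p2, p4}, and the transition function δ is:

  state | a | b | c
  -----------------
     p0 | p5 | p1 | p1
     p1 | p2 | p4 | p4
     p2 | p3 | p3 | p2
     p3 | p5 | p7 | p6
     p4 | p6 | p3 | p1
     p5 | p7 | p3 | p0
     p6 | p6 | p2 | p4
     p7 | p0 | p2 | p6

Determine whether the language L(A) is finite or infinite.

infinite

State p2 is reachable from the start and can reach an accepting state, and it lies on the cycle p2 → p2.
Traversing that cycle any number of times yields accepted strings of unbounded length, so the language is infinite.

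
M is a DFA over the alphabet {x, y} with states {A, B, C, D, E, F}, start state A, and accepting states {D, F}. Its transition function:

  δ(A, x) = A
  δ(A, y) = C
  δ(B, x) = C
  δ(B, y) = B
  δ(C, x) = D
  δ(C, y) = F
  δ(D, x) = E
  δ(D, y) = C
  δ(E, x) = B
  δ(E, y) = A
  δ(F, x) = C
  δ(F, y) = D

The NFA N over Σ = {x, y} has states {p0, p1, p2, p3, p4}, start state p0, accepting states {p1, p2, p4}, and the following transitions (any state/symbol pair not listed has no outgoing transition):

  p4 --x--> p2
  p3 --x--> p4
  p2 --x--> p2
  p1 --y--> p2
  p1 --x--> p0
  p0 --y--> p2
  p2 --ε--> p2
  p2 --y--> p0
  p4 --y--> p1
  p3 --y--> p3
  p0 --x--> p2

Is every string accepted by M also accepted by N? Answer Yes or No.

The string yy is in L(M) but not in L(N).
So L(M) ⊄ L(N).

No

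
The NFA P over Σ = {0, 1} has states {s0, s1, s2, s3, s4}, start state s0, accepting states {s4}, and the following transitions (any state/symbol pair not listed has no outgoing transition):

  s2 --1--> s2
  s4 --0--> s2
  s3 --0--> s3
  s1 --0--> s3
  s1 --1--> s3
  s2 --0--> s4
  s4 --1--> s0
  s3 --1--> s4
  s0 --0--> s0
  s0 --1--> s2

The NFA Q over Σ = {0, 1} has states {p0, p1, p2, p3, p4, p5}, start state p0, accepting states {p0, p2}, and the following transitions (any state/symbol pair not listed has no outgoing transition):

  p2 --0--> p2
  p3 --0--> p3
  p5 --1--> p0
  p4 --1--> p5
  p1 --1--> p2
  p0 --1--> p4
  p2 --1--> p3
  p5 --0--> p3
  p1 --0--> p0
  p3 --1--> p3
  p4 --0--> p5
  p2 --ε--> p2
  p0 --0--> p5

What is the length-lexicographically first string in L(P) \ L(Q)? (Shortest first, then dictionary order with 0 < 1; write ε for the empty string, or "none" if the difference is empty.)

The string 10 is accepted by P but not by Q.
No shorter string lies in the difference, and 10 is the lexicographically first length-2 string in L(P) \ L(Q).

10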